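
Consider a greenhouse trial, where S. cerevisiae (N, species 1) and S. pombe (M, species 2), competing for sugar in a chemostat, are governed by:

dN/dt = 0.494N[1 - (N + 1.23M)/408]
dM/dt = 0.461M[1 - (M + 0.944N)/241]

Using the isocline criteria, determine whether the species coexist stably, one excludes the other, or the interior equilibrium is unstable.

species 1 excludes species 2

Compare the nullcline intercepts: K1/α12 = 408/1.23 = 332 > K2 = 241; K2/α21 = 241/0.944 = 255 < K1 = 408.
Since the inequalities point opposite ways, species 1 can invade but species 2 cannot.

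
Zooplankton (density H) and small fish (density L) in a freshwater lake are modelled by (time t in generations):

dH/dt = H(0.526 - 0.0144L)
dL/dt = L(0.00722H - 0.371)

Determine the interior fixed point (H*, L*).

H* ≈ 51.4, L* ≈ 36.5

Set dL/dt = 0 with L > 0: 0.00722H - 0.371 = 0, so H* = 0.371/0.00722 = 51.4.
Set dH/dt = 0 with H > 0: 0.526 - 0.0144L = 0, so L* = 0.526/0.0144 = 36.5.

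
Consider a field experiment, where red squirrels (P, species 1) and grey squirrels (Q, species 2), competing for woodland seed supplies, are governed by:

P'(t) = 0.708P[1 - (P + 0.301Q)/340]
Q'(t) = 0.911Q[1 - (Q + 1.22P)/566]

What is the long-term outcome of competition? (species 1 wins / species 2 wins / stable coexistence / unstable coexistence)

Compare the nullcline intercepts: K1/α12 = 340/0.301 = 1130 > K2 = 566; K2/α21 = 566/1.22 = 464 > K1 = 340.
Since both inequalities hold, each species can invade when rare, so the interior equilibrium is stable.

stable coexistence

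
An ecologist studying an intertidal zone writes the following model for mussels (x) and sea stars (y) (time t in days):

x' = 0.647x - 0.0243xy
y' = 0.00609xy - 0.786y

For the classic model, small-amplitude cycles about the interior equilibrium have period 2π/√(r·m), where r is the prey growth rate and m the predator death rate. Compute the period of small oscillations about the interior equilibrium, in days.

Here r = 0.647 and m = 0.786, so r·m = 0.509.
ω = √0.509 = 0.713 per day, hence T = 2π/ω ≈ 8.81 days.

T ≈ 8.81 days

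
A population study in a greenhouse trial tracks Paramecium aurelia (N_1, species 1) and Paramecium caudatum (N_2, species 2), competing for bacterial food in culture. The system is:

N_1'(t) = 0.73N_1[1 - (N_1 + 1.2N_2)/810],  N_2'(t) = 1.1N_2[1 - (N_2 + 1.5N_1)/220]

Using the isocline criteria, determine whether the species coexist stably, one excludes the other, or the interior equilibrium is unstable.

species 1 excludes species 2

Compare the nullcline intercepts: K1/α12 = 810/1.2 = 675 > K2 = 220; K2/α21 = 220/1.5 = 147 < K1 = 810.
Since the inequalities point opposite ways, species 1 can invade but species 2 cannot.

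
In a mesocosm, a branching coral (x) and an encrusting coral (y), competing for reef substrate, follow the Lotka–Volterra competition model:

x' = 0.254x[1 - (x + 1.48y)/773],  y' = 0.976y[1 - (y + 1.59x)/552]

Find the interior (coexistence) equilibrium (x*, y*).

x* ≈ 32.5, y* ≈ 500

Setting both brackets to zero gives the nullclines x + 1.48y = 773 and 1.59x + y = 552.
Substituting y = 552 - 1.59x into the first: x(1 - 1.48·1.59) = 773 - 1.48·552.
So x* = -44/-1.35 = 32.5, and then y* = 552 - 1.59·32.5 = 500.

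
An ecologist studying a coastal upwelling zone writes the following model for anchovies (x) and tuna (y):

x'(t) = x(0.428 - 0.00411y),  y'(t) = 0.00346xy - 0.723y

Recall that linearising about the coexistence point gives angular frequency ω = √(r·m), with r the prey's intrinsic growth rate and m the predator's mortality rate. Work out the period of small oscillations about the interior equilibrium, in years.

T ≈ 11.3 years

Here r = 0.428 and m = 0.723, so r·m = 0.309.
ω = √0.309 = 0.556 per year, hence T = 2π/ω ≈ 11.3 years.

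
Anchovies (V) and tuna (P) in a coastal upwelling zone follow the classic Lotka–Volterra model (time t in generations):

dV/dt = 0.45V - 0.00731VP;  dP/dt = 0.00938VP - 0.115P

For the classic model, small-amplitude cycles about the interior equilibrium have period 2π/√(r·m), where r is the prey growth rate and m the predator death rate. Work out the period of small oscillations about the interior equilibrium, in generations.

T ≈ 27.6 generations

Here r = 0.45 and m = 0.115, so r·m = 0.0518.
ω = √0.0518 = 0.227 per generation, hence T = 2π/ω ≈ 27.6 generations.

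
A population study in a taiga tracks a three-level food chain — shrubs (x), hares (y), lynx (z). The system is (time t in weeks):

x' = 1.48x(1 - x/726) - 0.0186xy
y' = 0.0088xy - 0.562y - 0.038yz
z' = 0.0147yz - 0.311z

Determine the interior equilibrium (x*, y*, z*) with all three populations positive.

From dz/dt = 0: 0.0147y* = 0.311, so y* = 21.2.
From dx/dt = 0: 1.48(1 - x*/726) = 0.0186·21.2, giving x* = 726·(1 - 0.266) = 533.
From dy/dt = 0: 0.0088·533 - 0.562 = 0.038z*, so z* = 4.13/0.038 = 109.

x* ≈ 533, y* ≈ 21.2, z* ≈ 109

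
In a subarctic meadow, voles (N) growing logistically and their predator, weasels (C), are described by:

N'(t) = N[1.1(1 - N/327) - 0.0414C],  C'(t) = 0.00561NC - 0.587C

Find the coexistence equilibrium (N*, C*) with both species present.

From dC/dt = 0 with C > 0: 0.00561N* = 0.587, so N* = 105.
Substitute into dN/dt = 0: 1.1(1 - 105/327) = 0.0414C*.
The bracket is 0.68, giving C* = 0.748/0.0414 = 18.1.

N* ≈ 105, C* ≈ 18.1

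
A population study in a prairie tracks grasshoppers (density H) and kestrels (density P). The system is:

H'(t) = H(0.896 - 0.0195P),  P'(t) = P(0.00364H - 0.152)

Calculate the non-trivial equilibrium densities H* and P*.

H* ≈ 41.8, P* ≈ 45.9

Set dP/dt = 0 with P > 0: 0.00364H - 0.152 = 0, so H* = 0.152/0.00364 = 41.8.
Set dH/dt = 0 with H > 0: 0.896 - 0.0195P = 0, so P* = 0.896/0.0195 = 45.9.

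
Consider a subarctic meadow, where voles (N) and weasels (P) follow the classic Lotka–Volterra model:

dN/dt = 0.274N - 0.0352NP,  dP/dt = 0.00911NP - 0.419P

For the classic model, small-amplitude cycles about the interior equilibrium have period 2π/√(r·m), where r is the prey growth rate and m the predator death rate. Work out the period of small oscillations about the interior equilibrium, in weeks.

Here r = 0.274 and m = 0.419, so r·m = 0.115.
ω = √0.115 = 0.339 per week, hence T = 2π/ω ≈ 18.5 weeks.

T ≈ 18.5 weeks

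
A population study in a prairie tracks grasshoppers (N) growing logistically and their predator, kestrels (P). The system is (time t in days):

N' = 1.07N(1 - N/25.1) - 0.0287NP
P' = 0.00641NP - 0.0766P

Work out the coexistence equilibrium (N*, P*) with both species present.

N* ≈ 12, P* ≈ 19.5

From dP/dt = 0 with P > 0: 0.00641N* = 0.0766, so N* = 12.
Substitute into dN/dt = 0: 1.07(1 - 12/25.1) = 0.0287P*.
The bracket is 0.524, giving P* = 0.561/0.0287 = 19.5.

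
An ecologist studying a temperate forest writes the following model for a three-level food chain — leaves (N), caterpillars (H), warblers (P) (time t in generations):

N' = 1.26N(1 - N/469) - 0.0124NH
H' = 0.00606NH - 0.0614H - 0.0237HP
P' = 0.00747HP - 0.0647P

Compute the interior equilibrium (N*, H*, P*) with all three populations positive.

From dP/dt = 0: 0.00747H* = 0.0647, so H* = 8.66.
From dN/dt = 0: 1.26(1 - N*/469) = 0.0124·8.66, giving N* = 469·(1 - 0.0852) = 429.
From dH/dt = 0: 0.00606·429 - 0.0614 = 0.0237P*, so P* = 2.54/0.0237 = 107.

N* ≈ 429, H* ≈ 8.66, P* ≈ 107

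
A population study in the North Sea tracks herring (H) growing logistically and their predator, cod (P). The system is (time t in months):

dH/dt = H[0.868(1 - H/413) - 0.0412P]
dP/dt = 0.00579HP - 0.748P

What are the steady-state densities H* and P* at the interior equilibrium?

From dP/dt = 0 with P > 0: 0.00579H* = 0.748, so H* = 129.
Substitute into dH/dt = 0: 0.868(1 - 129/413) = 0.0412P*.
The bracket is 0.687, giving P* = 0.596/0.0412 = 14.5.

H* ≈ 129, P* ≈ 14.5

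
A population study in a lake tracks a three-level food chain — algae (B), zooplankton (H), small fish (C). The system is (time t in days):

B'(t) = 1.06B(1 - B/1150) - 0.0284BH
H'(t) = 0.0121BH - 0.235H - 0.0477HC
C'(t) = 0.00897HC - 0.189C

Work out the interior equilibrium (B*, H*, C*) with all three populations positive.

From dC/dt = 0: 0.00897H* = 0.189, so H* = 21.1.
From dB/dt = 0: 1.06(1 - B*/1150) = 0.0284·21.1, giving B* = 1150·(1 - 0.565) = 501.
From dH/dt = 0: 0.0121·501 - 0.235 = 0.0477C*, so C* = 5.82/0.0477 = 122.

B* ≈ 501, H* ≈ 21.1, C* ≈ 122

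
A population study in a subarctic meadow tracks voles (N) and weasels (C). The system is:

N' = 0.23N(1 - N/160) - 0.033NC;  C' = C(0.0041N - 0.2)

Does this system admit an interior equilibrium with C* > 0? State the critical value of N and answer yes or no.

The predator equation gives dC/dt > 0 only when N > 0.2/0.0041 = 48.8.
Without the predator, N → K = 160. Since 160 > 48.8, the predator can invade and persist.

Threshold N = 48.8; K > 48.8, so yes, the predator persists.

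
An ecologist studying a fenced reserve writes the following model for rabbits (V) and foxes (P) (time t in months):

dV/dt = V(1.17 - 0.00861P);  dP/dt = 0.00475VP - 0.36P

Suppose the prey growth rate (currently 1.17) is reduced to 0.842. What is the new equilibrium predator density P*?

P* ≈ 97.8

At the interior fixed point, setting dV/dt = 0 with V > 0 fixes P* = (prey growth rate)/(VP coefficient) — independent of the other coefficients.
With the change, P* = 0.842/0.00861 = 97.8; it falls from 136.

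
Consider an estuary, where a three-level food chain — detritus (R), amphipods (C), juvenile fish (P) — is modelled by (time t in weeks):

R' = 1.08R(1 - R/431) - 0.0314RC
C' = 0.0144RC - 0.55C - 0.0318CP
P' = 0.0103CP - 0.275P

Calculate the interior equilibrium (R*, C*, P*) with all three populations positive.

From dP/dt = 0: 0.0103C* = 0.275, so C* = 26.7.
From dR/dt = 0: 1.08(1 - R*/431) = 0.0314·26.7, giving R* = 431·(1 - 0.776) = 96.4.
From dC/dt = 0: 0.0144·96.4 - 0.55 = 0.0318P*, so P* = 0.839/0.0318 = 26.4.

R* ≈ 96.4, C* ≈ 26.7, P* ≈ 26.4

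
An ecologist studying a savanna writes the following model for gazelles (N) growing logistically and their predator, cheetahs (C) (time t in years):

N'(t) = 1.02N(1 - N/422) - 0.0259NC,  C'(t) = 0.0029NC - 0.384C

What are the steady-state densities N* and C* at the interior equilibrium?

From dC/dt = 0 with C > 0: 0.0029N* = 0.384, so N* = 132.
Substitute into dN/dt = 0: 1.02(1 - 132/422) = 0.0259C*.
The bracket is 0.686, giving C* = 0.7/0.0259 = 27.

N* ≈ 132, C* ≈ 27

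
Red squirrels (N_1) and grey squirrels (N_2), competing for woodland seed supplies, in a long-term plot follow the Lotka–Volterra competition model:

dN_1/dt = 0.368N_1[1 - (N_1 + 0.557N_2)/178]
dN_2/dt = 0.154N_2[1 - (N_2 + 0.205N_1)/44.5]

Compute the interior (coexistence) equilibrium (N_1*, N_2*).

Setting both brackets to zero gives the nullclines N_1 + 0.557N_2 = 178 and 0.205N_1 + N_2 = 44.5.
Substituting N_2 = 44.5 - 0.205N_1 into the first: N_1(1 - 0.557·0.205) = 178 - 0.557·44.5.
So N_1* = 153/0.886 = 173, and then N_2* = 44.5 - 0.205·173 = 9.04.

N_1* ≈ 173, N_2* ≈ 9.04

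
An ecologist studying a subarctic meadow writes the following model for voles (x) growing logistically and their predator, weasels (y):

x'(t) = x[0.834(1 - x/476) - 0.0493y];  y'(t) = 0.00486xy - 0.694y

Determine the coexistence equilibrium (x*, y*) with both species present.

x* ≈ 143, y* ≈ 11.8

From dy/dt = 0 with y > 0: 0.00486x* = 0.694, so x* = 143.
Substitute into dx/dt = 0: 0.834(1 - 143/476) = 0.0493y*.
The bracket is 0.7, giving y* = 0.584/0.0493 = 11.8.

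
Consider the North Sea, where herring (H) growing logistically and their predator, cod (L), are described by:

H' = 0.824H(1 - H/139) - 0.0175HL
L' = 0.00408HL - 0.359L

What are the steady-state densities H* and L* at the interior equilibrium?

From dL/dt = 0 with L > 0: 0.00408H* = 0.359, so H* = 88.
Substitute into dH/dt = 0: 0.824(1 - 88/139) = 0.0175L*.
The bracket is 0.367, giving L* = 0.302/0.0175 = 17.3.

H* ≈ 88, L* ≈ 17.3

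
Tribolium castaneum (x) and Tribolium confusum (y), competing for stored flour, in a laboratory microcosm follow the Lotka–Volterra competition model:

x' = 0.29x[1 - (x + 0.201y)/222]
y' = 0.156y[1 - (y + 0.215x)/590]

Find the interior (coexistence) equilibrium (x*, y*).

x* ≈ 108, y* ≈ 567

Setting both brackets to zero gives the nullclines x + 0.201y = 222 and 0.215x + y = 590.
Substituting y = 590 - 0.215x into the first: x(1 - 0.201·0.215) = 222 - 0.201·590.
So x* = 103/0.957 = 108, and then y* = 590 - 0.215·108 = 567.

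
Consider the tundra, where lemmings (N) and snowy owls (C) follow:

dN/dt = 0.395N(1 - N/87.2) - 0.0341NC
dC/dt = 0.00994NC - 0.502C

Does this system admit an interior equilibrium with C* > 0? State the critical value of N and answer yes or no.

Threshold N = 50.5; K > 50.5, so yes, the predator persists.

The predator equation gives dC/dt > 0 only when N > 0.502/0.00994 = 50.5.
Without the predator, N → K = 87.2. Since 87.2 > 50.5, the predator can invade and persist.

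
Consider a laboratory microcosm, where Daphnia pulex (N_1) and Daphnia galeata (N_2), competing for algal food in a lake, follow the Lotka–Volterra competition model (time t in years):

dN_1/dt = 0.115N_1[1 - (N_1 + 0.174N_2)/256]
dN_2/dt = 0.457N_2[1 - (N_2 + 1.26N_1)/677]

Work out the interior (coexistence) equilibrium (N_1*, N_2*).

Setting both brackets to zero gives the nullclines N_1 + 0.174N_2 = 256 and 1.26N_1 + N_2 = 677.
Substituting N_2 = 677 - 1.26N_1 into the first: N_1(1 - 0.174·1.26) = 256 - 0.174·677.
So N_1* = 138/0.781 = 177, and then N_2* = 677 - 1.26·177 = 454.

N_1* ≈ 177, N_2* ≈ 454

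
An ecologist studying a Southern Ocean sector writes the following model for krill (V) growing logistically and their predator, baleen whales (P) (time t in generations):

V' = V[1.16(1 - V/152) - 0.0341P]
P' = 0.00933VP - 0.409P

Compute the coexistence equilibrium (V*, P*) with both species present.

V* ≈ 43.8, P* ≈ 24.2

From dP/dt = 0 with P > 0: 0.00933V* = 0.409, so V* = 43.8.
Substitute into dV/dt = 0: 1.16(1 - 43.8/152) = 0.0341P*.
The bracket is 0.712, giving P* = 0.825/0.0341 = 24.2.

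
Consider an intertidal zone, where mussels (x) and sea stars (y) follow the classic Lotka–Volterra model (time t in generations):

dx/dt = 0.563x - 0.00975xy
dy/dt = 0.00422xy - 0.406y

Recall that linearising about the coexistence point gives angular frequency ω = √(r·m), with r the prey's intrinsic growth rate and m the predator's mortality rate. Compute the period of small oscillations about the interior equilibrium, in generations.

T ≈ 13.1 generations

Here r = 0.563 and m = 0.406, so r·m = 0.229.
ω = √0.229 = 0.478 per generation, hence T = 2π/ω ≈ 13.1 generations.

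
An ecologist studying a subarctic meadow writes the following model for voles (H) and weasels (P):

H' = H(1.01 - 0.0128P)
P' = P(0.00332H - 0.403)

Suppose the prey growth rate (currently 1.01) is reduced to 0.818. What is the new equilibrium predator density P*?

P* ≈ 63.9

At the interior fixed point, setting dH/dt = 0 with H > 0 fixes P* = (prey growth rate)/(HP coefficient) — independent of the other coefficients.
With the change, P* = 0.818/0.0128 = 63.9; it falls from 78.9.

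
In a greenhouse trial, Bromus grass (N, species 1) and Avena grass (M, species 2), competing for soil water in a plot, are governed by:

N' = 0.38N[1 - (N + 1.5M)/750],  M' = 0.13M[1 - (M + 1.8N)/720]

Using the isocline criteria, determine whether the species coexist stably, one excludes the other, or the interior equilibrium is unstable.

unstable coexistence (outcome depends on initial conditions)

Compare the nullcline intercepts: K1/α12 = 750/1.5 = 500 < K2 = 720; K2/α21 = 720/1.8 = 400 < K1 = 750.
Since both are reversed, neither can invade when rare; the interior point is a saddle.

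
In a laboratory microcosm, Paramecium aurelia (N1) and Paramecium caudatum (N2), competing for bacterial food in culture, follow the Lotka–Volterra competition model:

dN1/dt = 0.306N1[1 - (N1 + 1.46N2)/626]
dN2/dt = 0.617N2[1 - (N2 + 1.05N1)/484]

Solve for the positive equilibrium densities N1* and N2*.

Setting both brackets to zero gives the nullclines N1 + 1.46N2 = 626 and 1.05N1 + N2 = 484.
Substituting N2 = 484 - 1.05N1 into the first: N1(1 - 1.46·1.05) = 626 - 1.46·484.
So N1* = -80.6/-0.533 = 151, and then N2* = 484 - 1.05·151 = 325.

N1* ≈ 151, N2* ≈ 325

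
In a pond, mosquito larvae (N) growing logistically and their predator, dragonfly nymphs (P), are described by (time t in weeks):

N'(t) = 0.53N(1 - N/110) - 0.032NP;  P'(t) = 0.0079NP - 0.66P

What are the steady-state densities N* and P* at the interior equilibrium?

From dP/dt = 0 with P > 0: 0.0079N* = 0.66, so N* = 83.5.
Substitute into dN/dt = 0: 0.53(1 - 83.5/110) = 0.032P*.
The bracket is 0.241, giving P* = 0.127/0.032 = 3.98.

N* ≈ 83.5, P* ≈ 3.98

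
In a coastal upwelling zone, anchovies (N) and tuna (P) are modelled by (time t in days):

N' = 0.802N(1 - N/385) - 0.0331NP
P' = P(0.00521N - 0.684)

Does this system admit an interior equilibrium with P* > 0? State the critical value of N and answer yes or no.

Threshold N = 131; K > 131, so yes, the predator persists.

The predator equation gives dP/dt > 0 only when N > 0.684/0.00521 = 131.
Without the predator, N → K = 385. Since 385 > 131, the predator can invade and persist.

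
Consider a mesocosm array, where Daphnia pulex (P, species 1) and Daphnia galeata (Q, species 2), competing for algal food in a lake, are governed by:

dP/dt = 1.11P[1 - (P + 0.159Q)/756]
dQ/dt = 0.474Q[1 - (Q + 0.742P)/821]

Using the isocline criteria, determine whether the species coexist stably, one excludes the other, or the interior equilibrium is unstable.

Compare the nullcline intercepts: K1/α12 = 756/0.159 = 4750 > K2 = 821; K2/α21 = 821/0.742 = 1110 > K1 = 756.
Since both inequalities hold, each species can invade when rare, so the interior equilibrium is stable.

stable coexistence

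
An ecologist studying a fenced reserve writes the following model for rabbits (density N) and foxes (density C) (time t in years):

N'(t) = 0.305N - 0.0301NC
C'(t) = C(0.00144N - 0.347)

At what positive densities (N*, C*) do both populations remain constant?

Set dC/dt = 0 with C > 0: 0.00144N - 0.347 = 0, so N* = 0.347/0.00144 = 241.
Set dN/dt = 0 with N > 0: 0.305 - 0.0301C = 0, so C* = 0.305/0.0301 = 10.1.

N* ≈ 241, C* ≈ 10.1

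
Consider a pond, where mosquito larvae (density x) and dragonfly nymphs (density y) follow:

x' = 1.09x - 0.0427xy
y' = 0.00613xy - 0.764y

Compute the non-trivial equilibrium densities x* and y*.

x* ≈ 125, y* ≈ 25.5

Set dy/dt = 0 with y > 0: 0.00613x - 0.764 = 0, so x* = 0.764/0.00613 = 125.
Set dx/dt = 0 with x > 0: 1.09 - 0.0427y = 0, so y* = 1.09/0.0427 = 25.5.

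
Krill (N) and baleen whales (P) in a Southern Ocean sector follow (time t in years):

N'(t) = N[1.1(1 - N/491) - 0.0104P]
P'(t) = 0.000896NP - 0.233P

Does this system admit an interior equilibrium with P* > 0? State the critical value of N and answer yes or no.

Threshold N = 260; K > 260, so yes, the predator persists.

The predator equation gives dP/dt > 0 only when N > 0.233/0.000896 = 260.
Without the predator, N → K = 491. Since 491 > 260, the predator can invade and persist.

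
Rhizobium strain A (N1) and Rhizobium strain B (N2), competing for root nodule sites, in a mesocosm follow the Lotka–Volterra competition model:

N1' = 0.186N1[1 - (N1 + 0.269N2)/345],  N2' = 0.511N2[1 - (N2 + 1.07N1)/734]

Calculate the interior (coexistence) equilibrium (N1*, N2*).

Setting both brackets to zero gives the nullclines N1 + 0.269N2 = 345 and 1.07N1 + N2 = 734.
Substituting N2 = 734 - 1.07N1 into the first: N1(1 - 0.269·1.07) = 345 - 0.269·734.
So N1* = 148/0.712 = 207, and then N2* = 734 - 1.07·207 = 512.

N1* ≈ 207, N2* ≈ 512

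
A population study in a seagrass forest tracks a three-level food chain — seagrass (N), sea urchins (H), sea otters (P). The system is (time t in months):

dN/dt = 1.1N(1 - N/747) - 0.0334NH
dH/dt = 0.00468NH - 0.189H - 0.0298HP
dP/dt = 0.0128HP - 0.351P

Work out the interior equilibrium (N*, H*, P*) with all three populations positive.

From dP/dt = 0: 0.0128H* = 0.351, so H* = 27.4.
From dN/dt = 0: 1.1(1 - N*/747) = 0.0334·27.4, giving N* = 747·(1 - 0.833) = 125.
From dH/dt = 0: 0.00468·125 - 0.189 = 0.0298P*, so P* = 0.396/0.0298 = 13.3.

N* ≈ 125, H* ≈ 27.4, P* ≈ 13.3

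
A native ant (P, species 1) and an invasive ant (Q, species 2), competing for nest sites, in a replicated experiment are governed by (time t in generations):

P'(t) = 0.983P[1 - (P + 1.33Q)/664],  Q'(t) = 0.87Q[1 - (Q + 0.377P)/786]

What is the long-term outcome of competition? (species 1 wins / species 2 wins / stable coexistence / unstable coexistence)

species 2 excludes species 1

Compare the nullcline intercepts: K1/α12 = 664/1.33 = 499 < K2 = 786; K2/α21 = 786/0.377 = 2080 > K1 = 664.
Since the inequalities point opposite ways, species 2 can invade but species 1 cannot.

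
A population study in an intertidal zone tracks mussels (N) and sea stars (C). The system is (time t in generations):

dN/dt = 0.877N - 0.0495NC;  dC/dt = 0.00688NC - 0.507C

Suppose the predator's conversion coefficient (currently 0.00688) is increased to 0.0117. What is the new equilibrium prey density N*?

At the interior fixed point, setting dC/dt = 0 with C > 0 fixes N* = (predator death rate)/(NC coefficient) — independent of the other coefficients.
With the change, N* = 0.507/0.0117 = 43.3; it falls from 73.7.

N* ≈ 43.3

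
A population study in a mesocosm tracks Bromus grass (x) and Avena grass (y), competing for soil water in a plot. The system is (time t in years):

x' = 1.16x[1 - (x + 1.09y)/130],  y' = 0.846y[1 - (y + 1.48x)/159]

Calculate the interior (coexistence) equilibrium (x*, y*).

x* ≈ 70.6, y* ≈ 54.5

Setting both brackets to zero gives the nullclines x + 1.09y = 130 and 1.48x + y = 159.
Substituting y = 159 - 1.48x into the first: x(1 - 1.09·1.48) = 130 - 1.09·159.
So x* = -43.3/-0.613 = 70.6, and then y* = 159 - 1.48·70.6 = 54.5.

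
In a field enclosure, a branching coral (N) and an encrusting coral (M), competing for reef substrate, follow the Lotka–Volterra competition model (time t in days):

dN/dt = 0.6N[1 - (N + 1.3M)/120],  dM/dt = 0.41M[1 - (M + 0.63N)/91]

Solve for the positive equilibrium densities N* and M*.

N* ≈ 9.39, M* ≈ 85.1

Setting both brackets to zero gives the nullclines N + 1.3M = 120 and 0.63N + M = 91.
Substituting M = 91 - 0.63N into the first: N(1 - 1.3·0.63) = 120 - 1.3·91.
So N* = 1.7/0.181 = 9.39, and then M* = 91 - 0.63·9.39 = 85.1.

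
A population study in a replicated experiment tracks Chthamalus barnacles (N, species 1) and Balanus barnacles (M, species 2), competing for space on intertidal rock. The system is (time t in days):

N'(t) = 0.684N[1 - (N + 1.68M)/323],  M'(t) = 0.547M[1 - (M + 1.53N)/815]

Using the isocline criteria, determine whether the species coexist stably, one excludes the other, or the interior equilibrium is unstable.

species 2 excludes species 1

Compare the nullcline intercepts: K1/α12 = 323/1.68 = 192 < K2 = 815; K2/α21 = 815/1.53 = 533 > K1 = 323.
Since the inequalities point opposite ways, species 2 can invade but species 1 cannot.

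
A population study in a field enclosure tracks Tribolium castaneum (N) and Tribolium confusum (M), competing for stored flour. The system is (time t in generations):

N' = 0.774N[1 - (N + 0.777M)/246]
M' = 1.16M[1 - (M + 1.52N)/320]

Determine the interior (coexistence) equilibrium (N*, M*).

N* ≈ 14.6, M* ≈ 298

Setting both brackets to zero gives the nullclines N + 0.777M = 246 and 1.52N + M = 320.
Substituting M = 320 - 1.52N into the first: N(1 - 0.777·1.52) = 246 - 0.777·320.
So N* = -2.64/-0.181 = 14.6, and then M* = 320 - 1.52·14.6 = 298.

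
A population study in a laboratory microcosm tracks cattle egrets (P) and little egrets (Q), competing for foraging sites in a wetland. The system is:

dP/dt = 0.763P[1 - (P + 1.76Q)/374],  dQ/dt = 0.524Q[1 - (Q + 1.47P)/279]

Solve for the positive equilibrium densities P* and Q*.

Setting both brackets to zero gives the nullclines P + 1.76Q = 374 and 1.47P + Q = 279.
Substituting Q = 279 - 1.47P into the first: P(1 - 1.76·1.47) = 374 - 1.76·279.
So P* = -117/-1.59 = 73.7, and then Q* = 279 - 1.47·73.7 = 171.

P* ≈ 73.7, Q* ≈ 171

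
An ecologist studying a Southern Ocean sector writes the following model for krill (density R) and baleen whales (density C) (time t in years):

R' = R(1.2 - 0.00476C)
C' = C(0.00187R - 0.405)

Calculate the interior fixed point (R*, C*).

Set dC/dt = 0 with C > 0: 0.00187R - 0.405 = 0, so R* = 0.405/0.00187 = 217.
Set dR/dt = 0 with R > 0: 1.2 - 0.00476C = 0, so C* = 1.2/0.00476 = 252.

R* ≈ 217, C* ≈ 252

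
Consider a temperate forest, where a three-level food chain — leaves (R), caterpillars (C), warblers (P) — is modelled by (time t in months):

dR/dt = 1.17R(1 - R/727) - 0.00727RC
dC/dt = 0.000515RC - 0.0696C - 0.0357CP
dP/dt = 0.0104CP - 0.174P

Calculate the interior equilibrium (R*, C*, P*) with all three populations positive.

From dP/dt = 0: 0.0104C* = 0.174, so C* = 16.7.
From dR/dt = 0: 1.17(1 - R*/727) = 0.00727·16.7, giving R* = 727·(1 - 0.104) = 651.
From dC/dt = 0: 0.000515·651 - 0.0696 = 0.0357P*, so P* = 0.266/0.0357 = 7.45.

R* ≈ 651, C* ≈ 16.7, P* ≈ 7.45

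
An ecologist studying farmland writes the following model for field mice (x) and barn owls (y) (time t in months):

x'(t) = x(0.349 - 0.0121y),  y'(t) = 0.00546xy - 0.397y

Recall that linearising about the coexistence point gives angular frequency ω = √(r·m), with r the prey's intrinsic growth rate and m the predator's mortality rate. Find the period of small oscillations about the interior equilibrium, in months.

Here r = 0.349 and m = 0.397, so r·m = 0.139.
ω = √0.139 = 0.372 per month, hence T = 2π/ω ≈ 16.9 months.

T ≈ 16.9 months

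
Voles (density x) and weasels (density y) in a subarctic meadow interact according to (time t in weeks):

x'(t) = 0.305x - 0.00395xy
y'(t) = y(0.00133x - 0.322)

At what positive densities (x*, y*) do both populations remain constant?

x* ≈ 242, y* ≈ 77.2

Set dy/dt = 0 with y > 0: 0.00133x - 0.322 = 0, so x* = 0.322/0.00133 = 242.
Set dx/dt = 0 with x > 0: 0.305 - 0.00395y = 0, so y* = 0.305/0.00395 = 77.2.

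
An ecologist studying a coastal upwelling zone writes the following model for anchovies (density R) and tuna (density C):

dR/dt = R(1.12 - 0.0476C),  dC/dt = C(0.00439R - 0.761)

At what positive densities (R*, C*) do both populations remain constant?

R* ≈ 173, C* ≈ 23.5

Set dC/dt = 0 with C > 0: 0.00439R - 0.761 = 0, so R* = 0.761/0.00439 = 173.
Set dR/dt = 0 with R > 0: 1.12 - 0.0476C = 0, so C* = 1.12/0.0476 = 23.5.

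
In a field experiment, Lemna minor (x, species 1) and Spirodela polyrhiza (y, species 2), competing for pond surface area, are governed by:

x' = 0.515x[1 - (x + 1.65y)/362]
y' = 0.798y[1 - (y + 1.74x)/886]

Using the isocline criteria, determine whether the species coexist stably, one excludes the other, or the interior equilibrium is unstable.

Compare the nullcline intercepts: K1/α12 = 362/1.65 = 219 < K2 = 886; K2/α21 = 886/1.74 = 509 > K1 = 362.
Since the inequalities point opposite ways, species 2 can invade but species 1 cannot.

species 2 excludes species 1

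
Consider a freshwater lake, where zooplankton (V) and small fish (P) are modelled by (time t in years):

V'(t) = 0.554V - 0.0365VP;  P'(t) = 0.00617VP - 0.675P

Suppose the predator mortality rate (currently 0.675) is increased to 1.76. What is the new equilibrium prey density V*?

V* ≈ 285

At the interior fixed point, setting dP/dt = 0 with P > 0 fixes V* = (predator death rate)/(VP coefficient) — independent of the other coefficients.
With the change, V* = 1.76/0.00617 = 285; it rises from 109.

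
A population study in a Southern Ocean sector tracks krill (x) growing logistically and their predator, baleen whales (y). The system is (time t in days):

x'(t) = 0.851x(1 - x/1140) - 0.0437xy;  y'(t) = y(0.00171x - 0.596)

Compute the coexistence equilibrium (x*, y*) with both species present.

x* ≈ 349, y* ≈ 13.5

From dy/dt = 0 with y > 0: 0.00171x* = 0.596, so x* = 349.
Substitute into dx/dt = 0: 0.851(1 - 349/1140) = 0.0437y*.
The bracket is 0.694, giving y* = 0.591/0.0437 = 13.5.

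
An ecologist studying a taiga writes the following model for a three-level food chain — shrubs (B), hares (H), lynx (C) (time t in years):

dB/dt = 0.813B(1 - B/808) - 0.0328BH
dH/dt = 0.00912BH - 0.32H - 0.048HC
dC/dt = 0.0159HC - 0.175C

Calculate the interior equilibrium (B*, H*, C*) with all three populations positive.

B* ≈ 449, H* ≈ 11, C* ≈ 78.7

From dC/dt = 0: 0.0159H* = 0.175, so H* = 11.
From dB/dt = 0: 0.813(1 - B*/808) = 0.0328·11, giving B* = 808·(1 - 0.444) = 449.
From dH/dt = 0: 0.00912·449 - 0.32 = 0.048C*, so C* = 3.78/0.048 = 78.7.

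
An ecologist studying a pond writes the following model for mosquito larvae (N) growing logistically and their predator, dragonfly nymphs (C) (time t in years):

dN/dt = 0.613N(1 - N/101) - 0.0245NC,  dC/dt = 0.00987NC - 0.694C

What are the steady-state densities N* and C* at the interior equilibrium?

N* ≈ 70.3, C* ≈ 7.6

From dC/dt = 0 with C > 0: 0.00987N* = 0.694, so N* = 70.3.
Substitute into dN/dt = 0: 0.613(1 - 70.3/101) = 0.0245C*.
The bracket is 0.304, giving C* = 0.186/0.0245 = 7.6.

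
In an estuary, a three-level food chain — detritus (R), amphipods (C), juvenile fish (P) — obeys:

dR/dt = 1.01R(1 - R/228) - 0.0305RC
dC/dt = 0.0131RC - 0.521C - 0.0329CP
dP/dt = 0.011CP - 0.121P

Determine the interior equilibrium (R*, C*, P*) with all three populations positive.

From dP/dt = 0: 0.011C* = 0.121, so C* = 11.
From dR/dt = 0: 1.01(1 - R*/228) = 0.0305·11, giving R* = 228·(1 - 0.332) = 152.
From dC/dt = 0: 0.0131·152 - 0.521 = 0.0329P*, so P* = 1.47/0.0329 = 44.8.

R* ≈ 152, C* ≈ 11, P* ≈ 44.8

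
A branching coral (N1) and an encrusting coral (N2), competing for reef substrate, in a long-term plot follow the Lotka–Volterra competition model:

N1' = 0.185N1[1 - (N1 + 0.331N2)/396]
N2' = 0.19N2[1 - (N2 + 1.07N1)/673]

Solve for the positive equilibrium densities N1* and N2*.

Setting both brackets to zero gives the nullclines N1 + 0.331N2 = 396 and 1.07N1 + N2 = 673.
Substituting N2 = 673 - 1.07N1 into the first: N1(1 - 0.331·1.07) = 396 - 0.331·673.
So N1* = 173/0.646 = 268, and then N2* = 673 - 1.07·268 = 386.

N1* ≈ 268, N2* ≈ 386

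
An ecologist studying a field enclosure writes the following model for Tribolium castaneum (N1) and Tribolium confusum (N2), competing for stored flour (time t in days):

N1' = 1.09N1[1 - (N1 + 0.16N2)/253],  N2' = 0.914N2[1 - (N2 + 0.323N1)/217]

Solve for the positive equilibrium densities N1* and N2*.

Setting both brackets to zero gives the nullclines N1 + 0.16N2 = 253 and 0.323N1 + N2 = 217.
Substituting N2 = 217 - 0.323N1 into the first: N1(1 - 0.16·0.323) = 253 - 0.16·217.
So N1* = 218/0.948 = 230, and then N2* = 217 - 0.323·230 = 143.

N1* ≈ 230, N2* ≈ 143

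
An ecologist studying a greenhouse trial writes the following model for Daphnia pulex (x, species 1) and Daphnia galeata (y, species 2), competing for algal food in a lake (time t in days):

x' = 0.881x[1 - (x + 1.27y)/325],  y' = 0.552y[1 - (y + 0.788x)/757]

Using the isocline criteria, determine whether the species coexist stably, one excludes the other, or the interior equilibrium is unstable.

Compare the nullcline intercepts: K1/α12 = 325/1.27 = 256 < K2 = 757; K2/α21 = 757/0.788 = 961 > K1 = 325.
Since the inequalities point opposite ways, species 2 can invade but species 1 cannot.

species 2 excludes species 1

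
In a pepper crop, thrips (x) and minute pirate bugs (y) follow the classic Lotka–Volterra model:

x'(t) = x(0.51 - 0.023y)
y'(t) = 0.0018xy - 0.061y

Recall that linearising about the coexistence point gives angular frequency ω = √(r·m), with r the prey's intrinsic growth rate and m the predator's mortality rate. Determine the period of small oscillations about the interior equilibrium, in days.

T ≈ 35.6 days

Here r = 0.51 and m = 0.061, so r·m = 0.0311.
ω = √0.0311 = 0.176 per day, hence T = 2π/ω ≈ 35.6 days.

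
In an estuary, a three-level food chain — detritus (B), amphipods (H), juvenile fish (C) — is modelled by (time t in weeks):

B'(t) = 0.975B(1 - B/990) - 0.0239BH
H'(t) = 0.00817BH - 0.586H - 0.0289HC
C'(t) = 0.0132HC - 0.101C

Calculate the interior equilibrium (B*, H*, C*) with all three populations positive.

From dC/dt = 0: 0.0132H* = 0.101, so H* = 7.65.
From dB/dt = 0: 0.975(1 - B*/990) = 0.0239·7.65, giving B* = 990·(1 - 0.188) = 804.
From dH/dt = 0: 0.00817·804 - 0.586 = 0.0289C*, so C* = 5.99/0.0289 = 207.

B* ≈ 804, H* ≈ 7.65, C* ≈ 207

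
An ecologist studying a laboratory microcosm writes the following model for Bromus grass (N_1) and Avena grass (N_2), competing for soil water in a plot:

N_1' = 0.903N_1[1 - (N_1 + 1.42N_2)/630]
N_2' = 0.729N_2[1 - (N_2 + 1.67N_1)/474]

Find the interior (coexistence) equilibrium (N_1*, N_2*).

N_1* ≈ 31.4, N_2* ≈ 422

Setting both brackets to zero gives the nullclines N_1 + 1.42N_2 = 630 and 1.67N_1 + N_2 = 474.
Substituting N_2 = 474 - 1.67N_1 into the first: N_1(1 - 1.42·1.67) = 630 - 1.42·474.
So N_1* = -43.1/-1.37 = 31.4, and then N_2* = 474 - 1.67·31.4 = 422.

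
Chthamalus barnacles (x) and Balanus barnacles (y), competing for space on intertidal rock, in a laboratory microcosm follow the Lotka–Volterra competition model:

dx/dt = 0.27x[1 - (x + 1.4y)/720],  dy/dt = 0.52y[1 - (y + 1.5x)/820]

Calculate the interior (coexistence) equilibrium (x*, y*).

x* ≈ 389, y* ≈ 236

Setting both brackets to zero gives the nullclines x + 1.4y = 720 and 1.5x + y = 820.
Substituting y = 820 - 1.5x into the first: x(1 - 1.4·1.5) = 720 - 1.4·820.
So x* = -428/-1.1 = 389, and then y* = 820 - 1.5·389 = 236.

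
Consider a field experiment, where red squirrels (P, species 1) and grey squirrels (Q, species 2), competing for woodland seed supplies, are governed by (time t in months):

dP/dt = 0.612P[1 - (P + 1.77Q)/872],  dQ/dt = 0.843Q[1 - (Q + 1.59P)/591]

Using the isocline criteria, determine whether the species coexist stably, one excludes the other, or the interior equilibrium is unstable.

Compare the nullcline intercepts: K1/α12 = 872/1.77 = 493 < K2 = 591; K2/α21 = 591/1.59 = 372 < K1 = 872.
Since both are reversed, neither can invade when rare; the interior point is a saddle.

unstable coexistence (outcome depends on initial conditions)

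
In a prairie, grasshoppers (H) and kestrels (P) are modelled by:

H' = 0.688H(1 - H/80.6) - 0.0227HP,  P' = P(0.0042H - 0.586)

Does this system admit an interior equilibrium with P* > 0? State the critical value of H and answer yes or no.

The predator equation gives dP/dt > 0 only when H > 0.586/0.0042 = 140.
Without the predator, H → K = 80.6. Since 80.6 < 140, the predator cannot invade.

Threshold H = 140; K < 140, so no, the predator goes extinct.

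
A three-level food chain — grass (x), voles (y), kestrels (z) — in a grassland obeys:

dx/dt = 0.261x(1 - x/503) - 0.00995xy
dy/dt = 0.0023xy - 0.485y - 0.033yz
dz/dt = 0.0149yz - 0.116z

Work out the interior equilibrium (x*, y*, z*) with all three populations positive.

From dz/dt = 0: 0.0149y* = 0.116, so y* = 7.79.
From dx/dt = 0: 0.261(1 - x*/503) = 0.00995·7.79, giving x* = 503·(1 - 0.297) = 354.
From dy/dt = 0: 0.0023·354 - 0.485 = 0.033z*, so z* = 0.329/0.033 = 9.96.

x* ≈ 354, y* ≈ 7.79, z* ≈ 9.96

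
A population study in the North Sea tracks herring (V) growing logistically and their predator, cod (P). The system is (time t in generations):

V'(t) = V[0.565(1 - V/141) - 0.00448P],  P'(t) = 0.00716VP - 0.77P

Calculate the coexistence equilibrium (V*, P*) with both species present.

From dP/dt = 0 with P > 0: 0.00716V* = 0.77, so V* = 108.
Substitute into dV/dt = 0: 0.565(1 - 108/141) = 0.00448P*.
The bracket is 0.237, giving P* = 0.134/0.00448 = 29.9.

V* ≈ 108, P* ≈ 29.9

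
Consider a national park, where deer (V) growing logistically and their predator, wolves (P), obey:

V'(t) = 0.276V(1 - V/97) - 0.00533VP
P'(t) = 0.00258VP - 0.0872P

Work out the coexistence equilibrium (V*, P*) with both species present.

V* ≈ 33.8, P* ≈ 33.7

From dP/dt = 0 with P > 0: 0.00258V* = 0.0872, so V* = 33.8.
Substitute into dV/dt = 0: 0.276(1 - 33.8/97) = 0.00533P*.
The bracket is 0.652, giving P* = 0.18/0.00533 = 33.7.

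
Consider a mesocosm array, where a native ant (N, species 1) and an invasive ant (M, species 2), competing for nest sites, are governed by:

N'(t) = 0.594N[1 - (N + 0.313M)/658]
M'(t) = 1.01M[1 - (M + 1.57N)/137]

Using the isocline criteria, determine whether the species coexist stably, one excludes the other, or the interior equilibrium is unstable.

Compare the nullcline intercepts: K1/α12 = 658/0.313 = 2100 > K2 = 137; K2/α21 = 137/1.57 = 87.3 < K1 = 658.
Since the inequalities point opposite ways, species 1 can invade but species 2 cannot.

species 1 excludes species 2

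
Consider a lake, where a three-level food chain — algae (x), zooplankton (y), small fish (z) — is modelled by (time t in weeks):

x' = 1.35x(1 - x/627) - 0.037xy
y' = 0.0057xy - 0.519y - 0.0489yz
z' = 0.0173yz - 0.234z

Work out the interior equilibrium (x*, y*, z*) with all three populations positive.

From dz/dt = 0: 0.0173y* = 0.234, so y* = 13.5.
From dx/dt = 0: 1.35(1 - x*/627) = 0.037·13.5, giving x* = 627·(1 - 0.371) = 395.
From dy/dt = 0: 0.0057·395 - 0.519 = 0.0489z*, so z* = 1.73/0.0489 = 35.4.

x* ≈ 395, y* ≈ 13.5, z* ≈ 35.4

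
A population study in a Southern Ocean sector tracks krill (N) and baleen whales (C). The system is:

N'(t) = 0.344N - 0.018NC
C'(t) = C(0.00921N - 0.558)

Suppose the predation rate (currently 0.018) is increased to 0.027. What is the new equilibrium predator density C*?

C* ≈ 12.7

At the interior fixed point, setting dN/dt = 0 with N > 0 fixes C* = (prey growth rate)/(NC coefficient) — independent of the other coefficients.
With the change, C* = 0.344/0.027 = 12.7; it falls from 19.1.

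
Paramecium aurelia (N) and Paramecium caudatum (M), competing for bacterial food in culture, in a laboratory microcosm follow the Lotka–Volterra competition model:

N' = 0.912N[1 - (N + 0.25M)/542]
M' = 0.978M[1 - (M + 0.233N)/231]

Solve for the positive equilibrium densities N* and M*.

Setting both brackets to zero gives the nullclines N + 0.25M = 542 and 0.233N + M = 231.
Substituting M = 231 - 0.233N into the first: N(1 - 0.25·0.233) = 542 - 0.25·231.
So N* = 484/0.942 = 514, and then M* = 231 - 0.233·514 = 111.

N* ≈ 514, M* ≈ 111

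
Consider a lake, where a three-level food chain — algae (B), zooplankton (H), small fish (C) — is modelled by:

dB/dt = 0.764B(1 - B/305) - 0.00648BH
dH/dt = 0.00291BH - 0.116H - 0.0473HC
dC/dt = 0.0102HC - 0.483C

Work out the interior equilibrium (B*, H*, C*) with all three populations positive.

From dC/dt = 0: 0.0102H* = 0.483, so H* = 47.4.
From dB/dt = 0: 0.764(1 - B*/305) = 0.00648·47.4, giving B* = 305·(1 - 0.402) = 183.
From dH/dt = 0: 0.00291·183 - 0.116 = 0.0473C*, so C* = 0.415/0.0473 = 8.78.

B* ≈ 183, H* ≈ 47.4, C* ≈ 8.78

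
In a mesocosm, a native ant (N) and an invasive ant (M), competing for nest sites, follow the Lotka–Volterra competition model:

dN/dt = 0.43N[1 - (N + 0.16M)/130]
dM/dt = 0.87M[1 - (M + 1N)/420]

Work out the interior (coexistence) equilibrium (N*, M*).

Setting both brackets to zero gives the nullclines N + 0.16M = 130 and 1N + M = 420.
Substituting M = 420 - 1N into the first: N(1 - 0.16·1) = 130 - 0.16·420.
So N* = 62.8/0.84 = 74.8, and then M* = 420 - 1·74.8 = 345.

N* ≈ 74.8, M* ≈ 345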